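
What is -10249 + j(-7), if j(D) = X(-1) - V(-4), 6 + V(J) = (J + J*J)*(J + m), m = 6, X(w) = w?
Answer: -10268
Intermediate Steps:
V(J) = -6 + (6 + J)*(J + J²) (V(J) = -6 + (J + J*J)*(J + 6) = -6 + (J + J²)*(6 + J) = -6 + (6 + J)*(J + J²))
j(D) = -19 (j(D) = -1 - (-6 + (-4)³ + 6*(-4) + 7*(-4)²) = -1 - (-6 - 64 - 24 + 7*16) = -1 - (-6 - 64 - 24 + 112) = -1 - 1*18 = -1 - 18 = -19)
-10249 + j(-7) = -10249 - 19 = -10268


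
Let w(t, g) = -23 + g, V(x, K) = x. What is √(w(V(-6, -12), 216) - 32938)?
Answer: I*√32745 ≈ 180.96*I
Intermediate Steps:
√(w(V(-6, -12), 216) - 32938) = √((-23 + 216) - 32938) = √(193 - 32938) = √(-32745) = I*√32745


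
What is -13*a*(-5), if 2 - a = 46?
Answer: -2860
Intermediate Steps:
a = -44 (a = 2 - 1*46 = 2 - 46 = -44)
-13*a*(-5) = -13*(-44)*(-5) = 572*(-5) = -2860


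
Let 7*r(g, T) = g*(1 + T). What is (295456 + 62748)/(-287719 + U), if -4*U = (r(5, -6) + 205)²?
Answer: -4387999/3648814 ≈ -1.2026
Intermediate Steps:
r(g, T) = g*(1 + T)/7 (r(g, T) = (g*(1 + T))/7 = g*(1 + T)/7)
U = -497025/49 (U = -((⅐)*5*(1 - 6) + 205)²/4 = -((⅐)*5*(-5) + 205)²/4 = -(-25/7 + 205)²/4 = -(1410/7)²/4 = -¼*1988100/49 = -497025/49 ≈ -10143.)
(295456 + 62748)/(-287719 + U) = (295456 + 62748)/(-287719 - 497025/49) = 358204/(-14595256/49) = 358204*(-49/14595256) = -4387999/3648814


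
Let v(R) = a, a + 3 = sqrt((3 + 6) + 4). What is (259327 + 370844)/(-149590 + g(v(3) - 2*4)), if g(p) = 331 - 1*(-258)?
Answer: -210057/49667 ≈ -4.2293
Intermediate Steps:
a = -3 + sqrt(13) (a = -3 + sqrt((3 + 6) + 4) = -3 + sqrt(9 + 4) = -3 + sqrt(13) ≈ 0.60555)
v(R) = -3 + sqrt(13)
g(p) = 589 (g(p) = 331 + 258 = 589)
(259327 + 370844)/(-149590 + g(v(3) - 2*4)) = (259327 + 370844)/(-149590 + 589) = 630171/(-149001) = 630171*(-1/149001) = -210057/49667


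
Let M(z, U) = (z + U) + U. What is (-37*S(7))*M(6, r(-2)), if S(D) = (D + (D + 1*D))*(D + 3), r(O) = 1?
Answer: -62160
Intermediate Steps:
M(z, U) = z + 2*U (M(z, U) = (U + z) + U = z + 2*U)
S(D) = 3*D*(3 + D) (S(D) = (D + (D + D))*(3 + D) = (D + 2*D)*(3 + D) = (3*D)*(3 + D) = 3*D*(3 + D))
(-37*S(7))*M(6, r(-2)) = (-111*7*(3 + 7))*(6 + 2*1) = (-111*7*10)*(6 + 2) = -37*210*8 = -7770*8 = -62160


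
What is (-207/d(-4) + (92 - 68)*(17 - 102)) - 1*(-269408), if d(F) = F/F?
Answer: 267161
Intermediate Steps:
d(F) = 1
(-207/d(-4) + (92 - 68)*(17 - 102)) - 1*(-269408) = (-207/1 + (92 - 68)*(17 - 102)) - 1*(-269408) = (-207*1 + 24*(-85)) + 269408 = (-207 - 2040) + 269408 = -2247 + 269408 = 267161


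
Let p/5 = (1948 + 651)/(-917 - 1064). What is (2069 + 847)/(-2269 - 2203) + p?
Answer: -15972559/2214758 ≈ -7.2119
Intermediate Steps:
p = -12995/1981 (p = 5*((1948 + 651)/(-917 - 1064)) = 5*(2599/(-1981)) = 5*(2599*(-1/1981)) = 5*(-2599/1981) = -12995/1981 ≈ -6.5598)
(2069 + 847)/(-2269 - 2203) + p = (2069 + 847)/(-2269 - 2203) - 12995/1981 = 2916/(-4472) - 12995/1981 = 2916*(-1/4472) - 12995/1981 = -729/1118 - 12995/1981 = -15972559/2214758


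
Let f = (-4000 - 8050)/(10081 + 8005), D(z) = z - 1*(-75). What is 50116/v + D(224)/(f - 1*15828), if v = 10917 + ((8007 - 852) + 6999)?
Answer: 7105747132117/3588628567659 ≈ 1.9801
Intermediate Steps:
D(z) = 75 + z (D(z) = z + 75 = 75 + z)
f = -6025/9043 (f = -12050/18086 = -12050*1/18086 = -6025/9043 ≈ -0.66626)
v = 25071 (v = 10917 + (7155 + 6999) = 10917 + 14154 = 25071)
50116/v + D(224)/(f - 1*15828) = 50116/25071 + (75 + 224)/(-6025/9043 - 1*15828) = 50116*(1/25071) + 299/(-6025/9043 - 15828) = 50116/25071 + 299/(-143138629/9043) = 50116/25071 + 299*(-9043/143138629) = 50116/25071 - 2703857/143138629 = 7105747132117/3588628567659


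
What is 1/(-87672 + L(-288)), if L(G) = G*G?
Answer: -1/4728 ≈ -0.00021151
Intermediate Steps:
L(G) = G²
1/(-87672 + L(-288)) = 1/(-87672 + (-288)²) = 1/(-87672 + 82944) = 1/(-4728) = -1/4728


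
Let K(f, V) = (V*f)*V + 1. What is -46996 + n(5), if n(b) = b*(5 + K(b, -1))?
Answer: -46941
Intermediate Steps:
K(f, V) = 1 + f*V² (K(f, V) = f*V² + 1 = 1 + f*V²)
n(b) = b*(6 + b) (n(b) = b*(5 + (1 + b*(-1)²)) = b*(5 + (1 + b*1)) = b*(5 + (1 + b)) = b*(6 + b))
-46996 + n(5) = -46996 + 5*(6 + 5) = -46996 + 5*11 = -46996 + 55 = -46941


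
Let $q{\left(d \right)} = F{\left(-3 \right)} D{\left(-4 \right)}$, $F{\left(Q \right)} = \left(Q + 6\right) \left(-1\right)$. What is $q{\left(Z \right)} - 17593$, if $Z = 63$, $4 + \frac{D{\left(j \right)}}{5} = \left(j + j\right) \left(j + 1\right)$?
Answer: $-17893$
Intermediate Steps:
$D{\left(j \right)} = -20 + 10 j \left(1 + j\right)$ ($D{\left(j \right)} = -20 + 5 \left(j + j\right) \left(j + 1\right) = -20 + 5 \cdot 2 j \left(1 + j\right) = -20 + 10 j \left(1 + j\right)$)
$F{\left(Q \right)} = -6 - Q$ ($F{\left(Q \right)} = \left(6 + Q\right) \left(-1\right) = -6 - Q$)
$q{\left(d \right)} = -300$ ($q{\left(d \right)} = \left(-6 - -3\right) \left(-20 + 10 \left(-4\right) + 10 \left(-4\right)^{2}\right) = \left(-6 + 3\right) \left(-20 - 40 + 10 \cdot 16\right) = - 3 \left(-20 - 40 + 160\right) = \left(-3\right) 100 = -300$)
$q{\left(Z \right)} - 17593 = -300 - 17593 = -17893$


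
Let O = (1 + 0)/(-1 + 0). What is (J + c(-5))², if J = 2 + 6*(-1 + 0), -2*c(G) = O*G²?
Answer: 289/4 ≈ 72.250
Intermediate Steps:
O = -1 (O = 1/(-1) = 1*(-1) = -1)
c(G) = G²/2 (c(G) = -(-1)*G²/2 = G²/2)
J = -4 (J = 2 + 6*(-1) = 2 - 6 = -4)
(J + c(-5))² = (-4 + (½)*(-5)²)² = (-4 + (½)*25)² = (-4 + 25/2)² = (17/2)² = 289/4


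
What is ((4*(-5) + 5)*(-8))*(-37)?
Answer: -4440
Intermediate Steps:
((4*(-5) + 5)*(-8))*(-37) = ((-20 + 5)*(-8))*(-37) = -15*(-8)*(-37) = 120*(-37) = -4440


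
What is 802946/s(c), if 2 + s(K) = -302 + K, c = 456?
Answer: 401473/76 ≈ 5282.5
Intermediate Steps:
s(K) = -304 + K (s(K) = -2 + (-302 + K) = -304 + K)
802946/s(c) = 802946/(-304 + 456) = 802946/152 = 802946*(1/152) = 401473/76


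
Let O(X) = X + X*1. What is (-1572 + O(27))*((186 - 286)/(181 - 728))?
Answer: -151800/547 ≈ -277.51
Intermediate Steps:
O(X) = 2*X (O(X) = X + X = 2*X)
(-1572 + O(27))*((186 - 286)/(181 - 728)) = (-1572 + 2*27)*((186 - 286)/(181 - 728)) = (-1572 + 54)*(-100/(-547)) = -(-151800)*(-1)/547 = -1518*100/547 = -151800/547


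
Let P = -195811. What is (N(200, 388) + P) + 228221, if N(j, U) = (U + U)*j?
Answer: 187610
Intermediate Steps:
N(j, U) = 2*U*j (N(j, U) = (2*U)*j = 2*U*j)
(N(200, 388) + P) + 228221 = (2*388*200 - 195811) + 228221 = (155200 - 195811) + 228221 = -40611 + 228221 = 187610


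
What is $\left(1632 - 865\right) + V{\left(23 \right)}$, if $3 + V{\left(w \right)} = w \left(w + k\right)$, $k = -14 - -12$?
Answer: $1247$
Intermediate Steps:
$k = -2$ ($k = -14 + 12 = -2$)
$V{\left(w \right)} = -3 + w \left(-2 + w\right)$ ($V{\left(w \right)} = -3 + w \left(w - 2\right) = -3 + w \left(-2 + w\right)$)
$\left(1632 - 865\right) + V{\left(23 \right)} = \left(1632 - 865\right) - \left(49 - 529\right) = \left(1632 - 865\right) - -480 = 767 + 480 = 1247$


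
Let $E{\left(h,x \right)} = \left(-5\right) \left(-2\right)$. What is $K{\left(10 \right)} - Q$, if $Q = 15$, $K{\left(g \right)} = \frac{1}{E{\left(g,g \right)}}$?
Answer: $- \frac{149}{10} \approx -14.9$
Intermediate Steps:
$E{\left(h,x \right)} = 10$
$K{\left(g \right)} = \frac{1}{10}$
$K{\left(10 \right)} - Q = \frac{1}{10} - 15 = - \frac{149}{10}$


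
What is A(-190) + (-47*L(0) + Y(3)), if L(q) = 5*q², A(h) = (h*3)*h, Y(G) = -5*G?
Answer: 108285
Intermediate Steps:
A(h) = 3*h² (A(h) = (3*h)*h = 3*h²)
A(-190) + (-47*L(0) + Y(3)) = 3*(-190)² + (-235*0² - 5*3) = 3*36100 + (-235*0 - 15) = 108300 + (-47*0 - 15) = 108300 + (0 - 15) = 108300 - 15 = 108285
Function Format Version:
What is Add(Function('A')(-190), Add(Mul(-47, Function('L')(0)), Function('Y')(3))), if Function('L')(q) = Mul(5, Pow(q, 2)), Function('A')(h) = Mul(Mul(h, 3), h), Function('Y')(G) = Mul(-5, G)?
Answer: 108285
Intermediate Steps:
Function('A')(h) = Mul(3, Pow(h, 2)) (Function('A')(h) = Mul(Mul(3, h), h) = Mul(3, Pow(h, 2)))
Add(Function('A')(-190), Add(Mul(-47, Function('L')(0)), Function('Y')(3))) = Add(Mul(3, Pow(-190, 2)), Add(Mul(-47, Mul(5, Pow(0, 2))), Mul(-5, 3))) = Add(Mul(3, 36100), Add(Mul(-47, Mul(5, 0)), -15)) = Add(108300, Add(Mul(-47, 0), -15)) = Add(108300, Add(0, -15)) = Add(108300, -15) = 108285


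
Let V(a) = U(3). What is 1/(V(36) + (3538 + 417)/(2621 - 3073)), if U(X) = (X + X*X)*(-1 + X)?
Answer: 4/61 ≈ 0.065574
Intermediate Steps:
U(X) = (-1 + X)*(X + X²) (U(X) = (X + X²)*(-1 + X) = (-1 + X)*(X + X²))
V(a) = 24 (V(a) = 3³ - 1*3 = 27 - 3 = 24)
1/(V(36) + (3538 + 417)/(2621 - 3073)) = 1/(24 + (3538 + 417)/(2621 - 3073)) = 1/(24 + 3955/(-452)) = 1/(24 + 3955*(-1/452)) = 1/(24 - 35/4) = 1/(61/4) = 4/61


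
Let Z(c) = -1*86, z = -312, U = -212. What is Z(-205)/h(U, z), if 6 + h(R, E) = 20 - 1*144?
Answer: 43/65 ≈ 0.66154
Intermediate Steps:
h(R, E) = -130 (h(R, E) = -6 + (20 - 1*144) = -6 + (20 - 144) = -6 - 124 = -130)
Z(c) = -86
Z(-205)/h(U, z) = -86/(-130) = -86*(-1/130) = 43/65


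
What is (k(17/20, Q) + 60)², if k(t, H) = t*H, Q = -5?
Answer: 49729/16 ≈ 3108.1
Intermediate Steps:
k(t, H) = H*t
(k(17/20, Q) + 60)² = (-85/20 + 60)² = (-5*17/20 + 60)² = (-17/4 + 60)² = (223/4)² = 49729/16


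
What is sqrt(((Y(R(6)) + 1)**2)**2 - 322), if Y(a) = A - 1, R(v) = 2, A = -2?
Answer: 3*I*sqrt(34) ≈ 17.493*I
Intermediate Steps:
Y(a) = -3 (Y(a) = -2 - 1 = -3)
sqrt(((Y(R(6)) + 1)**2)**2 - 322) = sqrt(((-3 + 1)**2)**2 - 322) = sqrt(((-2)**2)**2 - 322) = sqrt(4**2 - 322) = sqrt(16 - 322) = sqrt(-306) = 3*I*sqrt(34)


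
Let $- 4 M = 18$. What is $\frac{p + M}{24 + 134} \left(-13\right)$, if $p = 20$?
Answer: $- \frac{403}{316} \approx -1.2753$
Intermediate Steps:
$M = - \frac{9}{2}$ ($M = \left(- \frac{1}{4}\right) 18 = - \frac{9}{2} \approx -4.5$)
$\frac{p + M}{24 + 134} \left(-13\right) = \frac{20 - \frac{9}{2}}{24 + 134} \left(-13\right) = \frac{31}{2 \cdot 158} \left(-13\right) = \frac{31}{2} \cdot \frac{1}{158} \left(-13\right) = \frac{31}{316} \left(-13\right) = - \frac{403}{316}$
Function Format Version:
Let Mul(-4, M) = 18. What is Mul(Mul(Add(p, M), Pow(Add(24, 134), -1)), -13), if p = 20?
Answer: Rational(-403, 316) ≈ -1.2753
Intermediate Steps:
M = Rational(-9, 2) (M = Mul(Rational(-1, 4), 18) = Rational(-9, 2) ≈ -4.5000)
Mul(Mul(Add(p, M), Pow(Add(24, 134), -1)), -13) = Mul(Mul(Add(20, Rational(-9, 2)), Pow(Add(24, 134), -1)), -13) = Mul(Mul(Rational(31, 2), Pow(158, -1)), -13) = Mul(Mul(Rational(31, 2), Rational(1, 158)), -13) = Mul(Rational(31, 316), -13) = Rational(-403, 316)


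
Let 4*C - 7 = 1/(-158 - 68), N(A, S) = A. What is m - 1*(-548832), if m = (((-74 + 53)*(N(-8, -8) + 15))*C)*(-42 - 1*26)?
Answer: 127986951/226 ≈ 5.6631e+5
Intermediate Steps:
C = 1581/904 (C = 7/4 + 1/(4*(-158 - 68)) = 7/4 + (1/4)/(-226) = 7/4 + (1/4)*(-1/226) = 7/4 - 1/904 = 1581/904 ≈ 1.7489)
m = 3950919/226 (m = (((-74 + 53)*(-8 + 15))*(1581/904))*(-42 - 1*26) = (-21*7*(1581/904))*(-42 - 26) = -147*1581/904*(-68) = -232407/904*(-68) = 3950919/226 ≈ 17482.)
m - 1*(-548832) = 3950919/226 - 1*(-548832) = 3950919/226 + 548832 = 127986951/226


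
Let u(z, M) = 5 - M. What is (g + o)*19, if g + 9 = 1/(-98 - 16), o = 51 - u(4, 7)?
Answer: 5015/6 ≈ 835.83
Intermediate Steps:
o = 53 (o = 51 - (5 - 1*7) = 51 - (5 - 7) = 51 - 1*(-2) = 51 + 2 = 53)
g = -1027/114 (g = -9 + 1/(-98 - 16) = -9 + 1/(-114) = -9 - 1/114 = -1027/114 ≈ -9.0088)
(g + o)*19 = (-1027/114 + 53)*19 = (5015/114)*19 = 5015/6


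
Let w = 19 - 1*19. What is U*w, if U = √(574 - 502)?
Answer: 0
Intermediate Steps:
w = 0 (w = 19 - 19 = 0)
U = 6*√2 (U = √72 = 6*√2 ≈ 8.4853)
U*w = (6*√2)*0 = 0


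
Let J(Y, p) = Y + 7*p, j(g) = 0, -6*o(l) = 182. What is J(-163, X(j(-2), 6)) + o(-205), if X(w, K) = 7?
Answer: -433/3 ≈ -144.33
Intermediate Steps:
o(l) = -91/3 (o(l) = -⅙*182 = -91/3)
J(-163, X(j(-2), 6)) + o(-205) = (-163 + 7*7) - 91/3 = (-163 + 49) - 91/3 = -114 - 91/3 = -433/3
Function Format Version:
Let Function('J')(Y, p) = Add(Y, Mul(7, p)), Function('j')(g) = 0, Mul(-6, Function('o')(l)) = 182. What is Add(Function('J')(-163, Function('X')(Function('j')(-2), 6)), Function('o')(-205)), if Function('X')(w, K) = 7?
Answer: Rational(-433, 3) ≈ -144.33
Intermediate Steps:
Function('o')(l) = Rational(-91, 3) (Function('o')(l) = Mul(Rational(-1, 6), 182) = Rational(-91, 3))
Add(Function('J')(-163, Function('X')(Function('j')(-2), 6)), Function('o')(-205)) = Add(Add(-163, Mul(7, 7)), Rational(-91, 3)) = Add(Add(-163, 49), Rational(-91, 3)) = Add(-114, Rational(-91, 3)) = Rational(-433, 3)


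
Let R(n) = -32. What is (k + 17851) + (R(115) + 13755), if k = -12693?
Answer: 18881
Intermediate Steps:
(k + 17851) + (R(115) + 13755) = (-12693 + 17851) + (-32 + 13755) = 5158 + 13723 = 18881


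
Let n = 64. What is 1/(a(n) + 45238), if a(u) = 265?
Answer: 1/45503 ≈ 2.1977e-5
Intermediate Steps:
1/(a(n) + 45238) = 1/(265 + 45238) = 1/45503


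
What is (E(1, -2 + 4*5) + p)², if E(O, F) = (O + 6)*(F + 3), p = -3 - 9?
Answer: 18225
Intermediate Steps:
p = -12
E(O, F) = (3 + F)*(6 + O) (E(O, F) = (6 + O)*(3 + F) = (3 + F)*(6 + O))
(E(1, -2 + 4*5) + p)² = ((18 + 3*1 + 6*(-2 + 4*5) + (-2 + 4*5)*1) - 12)² = ((18 + 3 + 6*(-2 + 20) + (-2 + 20)*1) - 12)² = ((18 + 3 + 6*18 + 18*1) - 12)² = ((18 + 3 + 108 + 18) - 12)² = (147 - 12)² = 135² = 18225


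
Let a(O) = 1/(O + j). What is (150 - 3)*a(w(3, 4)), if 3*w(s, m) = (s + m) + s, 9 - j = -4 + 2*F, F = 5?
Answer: 441/19 ≈ 23.211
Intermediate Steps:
j = 3 (j = 9 - (-4 + 2*5) = 9 - (-4 + 10) = 9 - 1*6 = 9 - 6 = 3)
w(s, m) = m/3 + 2*s/3 (w(s, m) = ((s + m) + s)/3 = ((m + s) + s)/3 = (m + 2*s)/3 = m/3 + 2*s/3)
a(O) = 1/(3 + O) (a(O) = 1/(O + 3) = 1/(3 + O))
(150 - 3)*a(w(3, 4)) = (150 - 3)/(3 + ((⅓)*4 + (⅔)*3)) = 147/(3 + (4/3 + 2)) = 147/(3 + 10/3) = 147/(19/3) = 147*(3/19) = 441/19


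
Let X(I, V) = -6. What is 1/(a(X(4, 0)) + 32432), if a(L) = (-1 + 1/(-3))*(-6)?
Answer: 1/32440 ≈ 3.0826e-5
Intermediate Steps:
a(L) = 8 (a(L) = (-1 - ⅓)*(-6) = -4/3*(-6) = 8)
1/(a(X(4, 0)) + 32432) = 1/(8 + 32432) = 1/32440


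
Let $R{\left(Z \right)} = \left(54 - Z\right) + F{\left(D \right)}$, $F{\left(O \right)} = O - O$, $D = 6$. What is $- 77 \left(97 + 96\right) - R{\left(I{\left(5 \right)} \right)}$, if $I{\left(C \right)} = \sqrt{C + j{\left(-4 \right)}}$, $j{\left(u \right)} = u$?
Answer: $-14914$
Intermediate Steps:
$F{\left(O \right)} = 0$
$I{\left(C \right)} = \sqrt{-4 + C}$ ($I{\left(C \right)} = \sqrt{C - 4} = \sqrt{-4 + C}$)
$R{\left(Z \right)} = 54 - Z$ ($R{\left(Z \right)} = \left(54 - Z\right) + 0 = 54 - Z$)
$- 77 \left(97 + 96\right) - R{\left(I{\left(5 \right)} \right)} = - 77 \left(97 + 96\right) - \left(54 - \sqrt{-4 + 5}\right) = \left(-77\right) 193 - \left(54 - \sqrt{1}\right) = -14861 - \left(54 - 1\right) = -14861 - 53 = -14914$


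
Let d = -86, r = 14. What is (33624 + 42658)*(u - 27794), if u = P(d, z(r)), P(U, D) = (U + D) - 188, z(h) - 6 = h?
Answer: -2139557536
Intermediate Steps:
z(h) = 6 + h
P(U, D) = -188 + D + U (P(U, D) = (D + U) - 188 = -188 + D + U)
u = -254 (u = -188 + (6 + 14) - 86 = -188 + 20 - 86 = -254)
(33624 + 42658)*(u - 27794) = (33624 + 42658)*(-254 - 27794) = 76282*(-28048) = -2139557536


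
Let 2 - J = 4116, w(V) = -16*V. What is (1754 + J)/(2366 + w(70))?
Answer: -1180/623 ≈ -1.8941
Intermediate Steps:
J = -4114 (J = 2 - 1*4116 = 2 - 4116 = -4114)
(1754 + J)/(2366 + w(70)) = (1754 - 4114)/(2366 - 16*70) = -2360/(2366 - 1120) = -2360/1246 = -2360*1/1246 = -1180/623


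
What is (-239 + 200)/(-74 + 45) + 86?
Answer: 2533/29 ≈ 87.345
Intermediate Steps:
(-239 + 200)/(-74 + 45) + 86 = -39/(-29) + 86 = -39*(-1/29) + 86 = 39/29 + 86 = 2533/29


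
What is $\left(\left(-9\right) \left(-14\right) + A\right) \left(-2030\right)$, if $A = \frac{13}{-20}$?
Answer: $- \frac{508921}{2} \approx -2.5446 \cdot 10^{5}$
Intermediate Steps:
$A = - \frac{13}{20}$ ($A = 13 \left(- \frac{1}{20}\right) = - \frac{13}{20} \approx -0.65$)
$\left(\left(-9\right) \left(-14\right) + A\right) \left(-2030\right) = \left(\left(-9\right) \left(-14\right) - \frac{13}{20}\right) \left(-2030\right) = \left(126 - \frac{13}{20}\right) \left(-2030\right) = \frac{2507}{20} \left(-2030\right) = - \frac{508921}{2}$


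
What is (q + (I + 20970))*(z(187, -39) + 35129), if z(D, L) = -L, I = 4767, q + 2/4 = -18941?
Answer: 238984144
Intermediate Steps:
q = -37883/2 (q = -1/2 - 18941 = -37883/2 ≈ -18942.)
(q + (I + 20970))*(z(187, -39) + 35129) = (-37883/2 + (4767 + 20970))*(-1*(-39) + 35129) = (-37883/2 + 25737)*(39 + 35129) = (13591/2)*35168 = 238984144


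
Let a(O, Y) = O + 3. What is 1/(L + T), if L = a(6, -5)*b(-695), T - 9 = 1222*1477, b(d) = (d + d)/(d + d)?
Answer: 1/1804912 ≈ 5.5404e-7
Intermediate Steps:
a(O, Y) = 3 + O
b(d) = 1 (b(d) = (2*d)/((2*d)) = (2*d)*(1/(2*d)) = 1)
T = 1804903 (T = 9 + 1222*1477 = 9 + 1804894 = 1804903)
L = 9 (L = (3 + 6)*1 = 9*1 = 9)
1/(L + T) = 1/(9 + 1804903) = 1/1804912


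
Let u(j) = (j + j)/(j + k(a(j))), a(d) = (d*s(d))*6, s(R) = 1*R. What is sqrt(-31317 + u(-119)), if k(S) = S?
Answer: I*sqrt(15920593399)/713 ≈ 176.97*I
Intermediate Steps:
s(R) = R
a(d) = 6*d**2 (a(d) = (d*d)*6 = d**2*6 = 6*d**2)
u(j) = 2*j/(j + 6*j**2) (u(j) = (j + j)/(j + 6*j**2) = (2*j)/(j + 6*j**2) = 2*j/(j + 6*j**2))
sqrt(-31317 + u(-119)) = sqrt(-31317 + 2/(1 + 6*(-119))) = sqrt(-31317 + 2/(1 - 714)) = sqrt(-31317 + 2/(-713)) = sqrt(-31317 + 2*(-1/713)) = sqrt(-31317 - 2/713) = sqrt(-22329023/713) = I*sqrt(15920593399)/713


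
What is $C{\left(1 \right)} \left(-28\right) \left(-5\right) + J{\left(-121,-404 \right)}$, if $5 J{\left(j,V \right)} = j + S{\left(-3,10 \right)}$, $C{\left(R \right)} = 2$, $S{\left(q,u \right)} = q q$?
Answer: $\frac{1288}{5} \approx 257.6$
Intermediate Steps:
$S{\left(q,u \right)} = q^{2}$
$J{\left(j,V \right)} = \frac{9}{5} + \frac{j}{5}$ ($J{\left(j,V \right)} = \frac{j + \left(-3\right)^{2}}{5} = \frac{j + 9}{5} = \frac{9 + j}{5} = \frac{9}{5} + \frac{j}{5}$)
$C{\left(1 \right)} \left(-28\right) \left(-5\right) + J{\left(-121,-404 \right)} = 2 \left(-28\right) \left(-5\right) + \left(\frac{9}{5} + \frac{1}{5} \left(-121\right)\right) = \left(-56\right) \left(-5\right) + \left(\frac{9}{5} - \frac{121}{5}\right) = 280 - \frac{112}{5} = \frac{1288}{5}$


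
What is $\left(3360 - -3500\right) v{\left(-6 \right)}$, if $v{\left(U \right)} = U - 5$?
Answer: $-75460$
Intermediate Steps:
$v{\left(U \right)} = -5 + U$
$\left(3360 - -3500\right) v{\left(-6 \right)} = \left(3360 - -3500\right) \left(-5 - 6\right) = \left(3360 + 3500\right) \left(-11\right) = 6860 \left(-11\right) = -75460$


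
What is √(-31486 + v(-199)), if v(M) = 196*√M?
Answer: √(-31486 + 196*I*√199) ≈ 7.7835 + 177.61*I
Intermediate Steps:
√(-31486 + v(-199)) = √(-31486 + 196*√(-199)) = √(-31486 + 196*(I*√199)) = √(-31486 + 196*I*√199)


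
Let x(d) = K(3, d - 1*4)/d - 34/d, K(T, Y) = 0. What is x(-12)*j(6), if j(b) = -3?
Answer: -17/2 ≈ -8.5000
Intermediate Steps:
x(d) = -34/d (x(d) = 0/d - 34/d = 0 - 34/d = -34/d)
x(-12)*j(6) = -34/(-12)*(-3) = -34*(-1/12)*(-3) = (17/6)*(-3) = -17/2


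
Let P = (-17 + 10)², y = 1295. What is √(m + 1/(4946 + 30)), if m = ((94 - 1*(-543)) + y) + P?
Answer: 9*√37847767/1244 ≈ 44.508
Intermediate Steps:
P = 49 (P = (-7)² = 49)
m = 1981 (m = ((94 - 1*(-543)) + 1295) + 49 = ((94 + 543) + 1295) + 49 = (637 + 1295) + 49 = 1932 + 49 = 1981)
√(m + 1/(4946 + 30)) = √(1981 + 1/(4946 + 30)) = √(1981 + 1/4976) = √(9857457/4976) = 9*√37847767/1244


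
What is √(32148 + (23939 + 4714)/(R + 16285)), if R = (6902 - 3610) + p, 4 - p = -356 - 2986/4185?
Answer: 3*√24869811349028129387/83439331 ≈ 179.30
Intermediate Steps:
p = 1509586/4185 (p = 4 - (-356 - 2986/4185) = 4 - 1*(-1492846/4185) = 4 + 1492846/4185 = 1509586/4185 ≈ 360.71)
R = 15286606/4185 (R = (6902 - 3610) + 1509586/4185 = 3292 + 1509586/4185 = 15286606/4185 ≈ 3652.7)
√(32148 + (23939 + 4714)/(R + 16285)) = √(32148 + (23939 + 4714)/(15286606/4185 + 16285)) = √(32148 + 28653/(83439331/4185)) = √(32148 + 28653*(4185/83439331)) = √(32148 + 119912805/83439331) = √(2682527525793/83439331) = 3*√24869811349028129387/83439331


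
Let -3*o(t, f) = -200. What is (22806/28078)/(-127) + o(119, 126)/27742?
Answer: -296217739/74194023189 ≈ -0.0039925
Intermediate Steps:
o(t, f) = 200/3 (o(t, f) = -⅓*(-200) = 200/3)
(22806/28078)/(-127) + o(119, 126)/27742 = (22806/28078)/(-127) + (200/3)/27742 = (22806*(1/28078))*(-1/127) + (200/3)*(1/27742) = (11403/14039)*(-1/127) + 100/41613 = -11403/1782953 + 100/41613 = -296217739/74194023189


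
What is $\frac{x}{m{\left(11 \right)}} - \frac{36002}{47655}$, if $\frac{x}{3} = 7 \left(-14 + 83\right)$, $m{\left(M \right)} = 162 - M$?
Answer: $\frac{63615793}{7195905} \approx 8.8406$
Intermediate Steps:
$x = 1449$ ($x = 3 \cdot 7 \left(-14 + 83\right) = 3 \cdot 7 \cdot 69 = 3 \cdot 483 = 1449$)
$\frac{x}{m{\left(11 \right)}} - \frac{36002}{47655} = \frac{1449}{162 - 11} - \frac{36002}{47655} = \frac{1449}{151} - \frac{36002}{47655} = \frac{63615793}{7195905}$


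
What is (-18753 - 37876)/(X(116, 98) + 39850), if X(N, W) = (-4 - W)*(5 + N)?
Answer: -56629/27508 ≈ -2.0586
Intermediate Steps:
(-18753 - 37876)/(X(116, 98) + 39850) = (-18753 - 37876)/((-20 - 5*98 - 4*116 - 1*116*98) + 39850) = -56629/((-20 - 490 - 464 - 11368) + 39850) = -56629/(-12342 + 39850) = -56629/27508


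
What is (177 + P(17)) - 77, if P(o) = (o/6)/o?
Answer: 601/6 ≈ 100.17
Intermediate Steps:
P(o) = ⅙ (P(o) = (o*(⅙))/o = (o/6)/o = ⅙)
(177 + P(17)) - 77 = (177 + ⅙) - 77 = 1063/6 - 77 = 601/6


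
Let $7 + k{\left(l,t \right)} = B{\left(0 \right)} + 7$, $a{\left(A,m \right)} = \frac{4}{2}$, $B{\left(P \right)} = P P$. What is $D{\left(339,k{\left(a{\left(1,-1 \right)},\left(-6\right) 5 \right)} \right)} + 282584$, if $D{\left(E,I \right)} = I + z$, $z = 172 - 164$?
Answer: $282592$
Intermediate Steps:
$B{\left(P \right)} = P^{2}$
$z = 8$
$a{\left(A,m \right)} = 2$ ($a{\left(A,m \right)} = 4 \cdot \frac{1}{2} = 2$)
$k{\left(l,t \right)} = 0$ ($k{\left(l,t \right)} = -7 + \left(0^{2} + 7\right) = -7 + \left(0 + 7\right) = -7 + 7 = 0$)
$D{\left(E,I \right)} = 8 + I$ ($D{\left(E,I \right)} = I + 8 = 8 + I$)
$D{\left(339,k{\left(a{\left(1,-1 \right)},\left(-6\right) 5 \right)} \right)} + 282584 = \left(8 + 0\right) + 282584 = 8 + 282584 = 282592$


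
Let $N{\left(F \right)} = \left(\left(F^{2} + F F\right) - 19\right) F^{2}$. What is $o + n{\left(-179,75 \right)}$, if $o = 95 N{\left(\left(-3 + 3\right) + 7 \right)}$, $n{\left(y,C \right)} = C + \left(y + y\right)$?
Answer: $367462$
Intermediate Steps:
$N{\left(F \right)} = F^{2} \left(-19 + 2 F^{2}\right)$ ($N{\left(F \right)} = \left(\left(F^{2} + F^{2}\right) - 19\right) F^{2} = \left(2 F^{2} - 19\right) F^{2} = \left(-19 + 2 F^{2}\right) F^{2} = F^{2} \left(-19 + 2 F^{2}\right)$)
$n{\left(y,C \right)} = C + 2 y$
$o = 367745$ ($o = 95 \left(\left(-3 + 3\right) + 7\right)^{2} \left(-19 + 2 \left(\left(-3 + 3\right) + 7\right)^{2}\right) = 95 \left(0 + 7\right)^{2} \left(-19 + 2 \left(0 + 7\right)^{2}\right) = 95 \cdot 7^{2} \left(-19 + 2 \cdot 7^{2}\right) = 95 \cdot 49 \left(-19 + 2 \cdot 49\right) = 95 \cdot 49 \left(-19 + 98\right) = 95 \cdot 49 \cdot 79 = 95 \cdot 3871 = 367745$)
$o + n{\left(-179,75 \right)} = 367745 + \left(75 + 2 \left(-179\right)\right) = 367745 + \left(75 - 358\right) = 367745 - 283 = 367462$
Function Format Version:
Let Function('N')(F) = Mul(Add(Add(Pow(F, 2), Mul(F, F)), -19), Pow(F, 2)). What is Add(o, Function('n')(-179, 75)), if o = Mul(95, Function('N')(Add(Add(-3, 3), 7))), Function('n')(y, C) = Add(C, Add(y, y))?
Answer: 367462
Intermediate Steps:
Function('N')(F) = Mul(Pow(F, 2), Add(-19, Mul(2, Pow(F, 2)))) (Function('N')(F) = Mul(Add(Add(Pow(F, 2), Pow(F, 2)), -19), Pow(F, 2)) = Mul(Add(Mul(2, Pow(F, 2)), -19), Pow(F, 2)) = Mul(Add(-19, Mul(2, Pow(F, 2))), Pow(F, 2)) = Mul(Pow(F, 2), Add(-19, Mul(2, Pow(F, 2)))))
Function('n')(y, C) = Add(C, Mul(2, y))
o = 367745 (o = Mul(95, Mul(Pow(Add(Add(-3, 3), 7), 2), Add(-19, Mul(2, Pow(Add(Add(-3, 3), 7), 2))))) = Mul(95, Mul(Pow(Add(0, 7), 2), Add(-19, Mul(2, Pow(Add(0, 7), 2))))) = Mul(95, Mul(Pow(7, 2), Add(-19, Mul(2, Pow(7, 2))))) = Mul(95, Mul(49, Add(-19, Mul(2, 49)))) = Mul(95, Mul(49, Add(-19, 98))) = Mul(95, Mul(49, 79)) = Mul(95, 3871) = 367745)
Add(o, Function('n')(-179, 75)) = Add(367745, Add(75, Mul(2, -179))) = Add(367745, Add(75, -358)) = Add(367745, -283) = 367462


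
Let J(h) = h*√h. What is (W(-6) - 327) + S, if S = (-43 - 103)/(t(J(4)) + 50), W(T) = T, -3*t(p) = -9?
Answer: -17795/53 ≈ -335.75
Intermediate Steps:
J(h) = h^(3/2)
t(p) = 3 (t(p) = -⅓*(-9) = 3)
S = -146/53 (S = (-43 - 103)/(3 + 50) = -146/53 ≈ -2.7547)
(W(-6) - 327) + S = (-6 - 327) - 146/53 = -333 - 146/53 = -17795/53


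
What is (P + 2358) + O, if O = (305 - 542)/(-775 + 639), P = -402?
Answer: 266253/136 ≈ 1957.7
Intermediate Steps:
O = 237/136 (O = -237/(-136) = -237*(-1/136) = 237/136 ≈ 1.7426)
(P + 2358) + O = (-402 + 2358) + 237/136 = 1956 + 237/136 = 266253/136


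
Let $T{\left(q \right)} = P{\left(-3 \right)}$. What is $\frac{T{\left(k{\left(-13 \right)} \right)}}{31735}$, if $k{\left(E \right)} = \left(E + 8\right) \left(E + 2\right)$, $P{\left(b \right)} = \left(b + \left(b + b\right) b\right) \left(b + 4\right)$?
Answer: $\frac{3}{6347} \approx 0.00047266$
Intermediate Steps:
$P{\left(b \right)} = \left(4 + b\right) \left(b + 2 b^{2}\right)$ ($P{\left(b \right)} = \left(b + 2 b b\right) \left(4 + b\right) = \left(b + 2 b^{2}\right) \left(4 + b\right) = \left(4 + b\right) \left(b + 2 b^{2}\right)$)
$k{\left(E \right)} = \left(2 + E\right) \left(8 + E\right)$ ($k{\left(E \right)} = \left(8 + E\right) \left(2 + E\right) = \left(2 + E\right) \left(8 + E\right)$)
$T{\left(q \right)} = 15$ ($T{\left(q \right)} = - 3 \left(4 + 2 \left(-3\right)^{2} + 9 \left(-3\right)\right) = - 3 \left(4 + 2 \cdot 9 - 27\right) = - 3 \left(4 + 18 - 27\right) = \left(-3\right) \left(-5\right) = 15$)
$\frac{T{\left(k{\left(-13 \right)} \right)}}{31735} = \frac{15}{31735} = 15 \cdot \frac{1}{31735} = \frac{3}{6347}$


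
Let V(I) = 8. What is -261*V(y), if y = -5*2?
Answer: -2088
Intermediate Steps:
y = -10
-261*V(y) = -261*8 = -2088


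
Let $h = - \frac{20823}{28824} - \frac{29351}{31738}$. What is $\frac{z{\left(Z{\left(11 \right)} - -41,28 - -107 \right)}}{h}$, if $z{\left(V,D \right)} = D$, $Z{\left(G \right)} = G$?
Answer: $- \frac{326720040}{3986491} \approx -81.957$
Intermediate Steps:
$h = - \frac{35878419}{21781336}$ ($h = \left(-20823\right) \frac{1}{28824} - \frac{4193}{4534} = - \frac{6941}{9608} - \frac{4193}{4534} = - \frac{35878419}{21781336} \approx -1.6472$)
$\frac{z{\left(Z{\left(11 \right)} - -41,28 - -107 \right)}}{h} = \frac{28 - -107}{- \frac{35878419}{21781336}} = \left(28 + 107\right) \left(- \frac{21781336}{35878419}\right) = 135 \left(- \frac{21781336}{35878419}\right) = - \frac{326720040}{3986491}$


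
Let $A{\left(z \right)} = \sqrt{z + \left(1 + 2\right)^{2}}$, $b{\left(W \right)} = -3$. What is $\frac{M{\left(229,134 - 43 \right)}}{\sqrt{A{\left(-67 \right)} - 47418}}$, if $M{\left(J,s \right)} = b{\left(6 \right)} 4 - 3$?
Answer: $- \frac{15}{\sqrt{-47418 + i \sqrt{58}}} \approx -5.5317 \cdot 10^{-6} + 0.068884 i$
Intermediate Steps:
$M{\left(J,s \right)} = -15$ ($M{\left(J,s \right)} = \left(-3\right) 4 - 3 = -12 - 3 = -15$)
$A{\left(z \right)} = \sqrt{9 + z}$ ($A{\left(z \right)} = \sqrt{z + 3^{2}} = \sqrt{z + 9} = \sqrt{9 + z}$)
$\frac{M{\left(229,134 - 43 \right)}}{\sqrt{A{\left(-67 \right)} - 47418}} = - \frac{15}{\sqrt{\sqrt{9 - 67} - 47418}} = - \frac{15}{\sqrt{\sqrt{-58} - 47418}} = - \frac{15}{\sqrt{i \sqrt{58} - 47418}} = - \frac{15}{\sqrt{-47418 + i \sqrt{58}}}$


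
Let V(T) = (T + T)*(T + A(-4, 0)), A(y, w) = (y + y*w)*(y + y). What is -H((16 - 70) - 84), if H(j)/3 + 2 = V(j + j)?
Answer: -404058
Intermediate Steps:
A(y, w) = 2*y*(y + w*y) (A(y, w) = (y + w*y)*(2*y) = 2*y*(y + w*y))
V(T) = 2*T*(32 + T) (V(T) = (T + T)*(T + 2*(-4)²*(1 + 0)) = (2*T)*(T + 2*16*1) = (2*T)*(T + 32) = (2*T)*(32 + T) = 2*T*(32 + T))
H(j) = -6 + 12*j*(32 + 2*j) (H(j) = -6 + 3*(2*(j + j)*(32 + (j + j))) = -6 + 3*(2*(2*j)*(32 + 2*j)) = -6 + 3*(4*j*(32 + 2*j)) = -6 + 12*j*(32 + 2*j))
-H((16 - 70) - 84) = -(-6 + 24*((16 - 70) - 84)*(16 + ((16 - 70) - 84))) = -(-6 + 24*(-54 - 84)*(16 + (-54 - 84))) = -(-6 + 24*(-138)*(16 - 138)) = -(-6 + 24*(-138)*(-122)) = -(-6 + 404064) = -1*404058 = -404058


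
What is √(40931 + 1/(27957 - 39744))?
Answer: 8*√88854401793/11787 ≈ 202.31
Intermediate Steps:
√(40931 + 1/(27957 - 39744)) = √(40931 + 1/(-11787)) = √(40931 - 1/11787) = √(482453696/11787) = 8*√88854401793/11787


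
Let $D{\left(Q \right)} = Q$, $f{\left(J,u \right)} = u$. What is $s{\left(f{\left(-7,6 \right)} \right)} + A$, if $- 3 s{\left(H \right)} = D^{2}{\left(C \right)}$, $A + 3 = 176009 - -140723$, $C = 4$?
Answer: $\frac{950171}{3} \approx 3.1672 \cdot 10^{5}$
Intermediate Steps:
$A = 316729$ ($A = -3 + \left(176009 - -140723\right) = -3 + \left(176009 + 140723\right) = -3 + 316732 = 316729$)
$s{\left(H \right)} = - \frac{16}{3}$ ($s{\left(H \right)} = - \frac{4^{2}}{3} = \left(- \frac{1}{3}\right) 16 = - \frac{16}{3}$)
$s{\left(f{\left(-7,6 \right)} \right)} + A = - \frac{16}{3} + 316729 = \frac{950171}{3}$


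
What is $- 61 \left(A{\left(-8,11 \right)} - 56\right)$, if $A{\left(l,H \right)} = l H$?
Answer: $8784$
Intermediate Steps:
$A{\left(l,H \right)} = H l$
$- 61 \left(A{\left(-8,11 \right)} - 56\right) = - 61 \left(11 \left(-8\right) - 56\right) = - 61 \left(-88 - 56\right) = \left(-61\right) \left(-144\right) = 8784$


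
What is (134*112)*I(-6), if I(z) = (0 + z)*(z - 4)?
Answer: 900480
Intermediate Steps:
I(z) = z*(-4 + z)
(134*112)*I(-6) = (134*112)*(-6*(-4 - 6)) = 15008*(-6*(-10)) = 15008*60 = 900480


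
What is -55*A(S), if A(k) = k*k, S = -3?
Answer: -495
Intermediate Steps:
A(k) = k²
-55*A(S) = -55*(-3)² = -55*9 = -495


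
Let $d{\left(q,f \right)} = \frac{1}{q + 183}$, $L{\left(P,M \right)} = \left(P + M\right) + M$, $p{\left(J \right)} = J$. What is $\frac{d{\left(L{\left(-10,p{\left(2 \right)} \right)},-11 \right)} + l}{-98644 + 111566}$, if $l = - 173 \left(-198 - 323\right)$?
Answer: $\frac{7976771}{1143597} \approx 6.9752$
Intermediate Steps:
$L{\left(P,M \right)} = P + 2 M$ ($L{\left(P,M \right)} = \left(M + P\right) + M = P + 2 M$)
$l = 90133$ ($l = \left(-173\right) \left(-521\right) = 90133$)
$d{\left(q,f \right)} = \frac{1}{183 + q}$
$\frac{d{\left(L{\left(-10,p{\left(2 \right)} \right)},-11 \right)} + l}{-98644 + 111566} = \frac{\frac{1}{183 + \left(-10 + 2 \cdot 2\right)} + 90133}{-98644 + 111566} = \frac{\frac{1}{183 + \left(-10 + 4\right)} + 90133}{12922} = \left(\frac{1}{183 - 6} + 90133\right) \frac{1}{12922} = \left(\frac{1}{177} + 90133\right) \frac{1}{12922} = \frac{15953542}{177} \cdot \frac{1}{12922} = \frac{7976771}{1143597}$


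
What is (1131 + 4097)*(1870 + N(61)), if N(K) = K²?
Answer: 29229748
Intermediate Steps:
(1131 + 4097)*(1870 + N(61)) = (1131 + 4097)*(1870 + 61²) = 5228*(1870 + 3721) = 5228*5591 = 29229748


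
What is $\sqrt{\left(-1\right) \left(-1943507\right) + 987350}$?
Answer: $\sqrt{2930857} \approx 1712.0$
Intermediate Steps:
$\sqrt{\left(-1\right) \left(-1943507\right) + 987350} = \sqrt{1943507 + 987350} = \sqrt{2930857}$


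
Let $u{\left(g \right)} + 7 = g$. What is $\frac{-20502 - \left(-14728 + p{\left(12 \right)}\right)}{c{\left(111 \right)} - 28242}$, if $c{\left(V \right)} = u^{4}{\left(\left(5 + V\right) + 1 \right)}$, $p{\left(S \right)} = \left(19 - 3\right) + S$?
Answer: $- \frac{2901}{73190879} \approx -3.9636 \cdot 10^{-5}$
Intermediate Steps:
$p{\left(S \right)} = 16 + S$
$u{\left(g \right)} = -7 + g$
$c{\left(V \right)} = \left(-1 + V\right)^{4}$ ($c{\left(V \right)} = \left(-7 + \left(\left(5 + V\right) + 1\right)\right)^{4} = \left(-7 + \left(6 + V\right)\right)^{4} = \left(-1 + V\right)^{4}$)
$\frac{-20502 - \left(-14728 + p{\left(12 \right)}\right)}{c{\left(111 \right)} - 28242} = \frac{-20502 + \left(14728 - \left(16 + 12\right)\right)}{\left(-1 + 111\right)^{4} - 28242} = \frac{-20502 + \left(14728 - 28\right)}{110^{4} - 28242} = \frac{-20502 + \left(14728 - 28\right)}{146410000 - 28242} = \frac{-20502 + 14700}{146381758} = \left(-5802\right) \frac{1}{146381758} = - \frac{2901}{73190879}$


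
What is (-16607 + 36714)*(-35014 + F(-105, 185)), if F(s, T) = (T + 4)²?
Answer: 14215649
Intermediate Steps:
F(s, T) = (4 + T)²
(-16607 + 36714)*(-35014 + F(-105, 185)) = (-16607 + 36714)*(-35014 + (4 + 185)²) = 20107*(-35014 + 189²) = 20107*(-35014 + 35721) = 20107*707 = 14215649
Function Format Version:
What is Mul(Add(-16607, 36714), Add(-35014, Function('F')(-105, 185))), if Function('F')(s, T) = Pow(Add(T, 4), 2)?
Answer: 14215649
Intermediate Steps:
Function('F')(s, T) = Pow(Add(4, T), 2)
Mul(Add(-16607, 36714), Add(-35014, Function('F')(-105, 185))) = Mul(Add(-16607, 36714), Add(-35014, Pow(Add(4, 185), 2))) = Mul(20107, Add(-35014, Pow(189, 2))) = Mul(20107, Add(-35014, 35721)) = Mul(20107, 707) = 14215649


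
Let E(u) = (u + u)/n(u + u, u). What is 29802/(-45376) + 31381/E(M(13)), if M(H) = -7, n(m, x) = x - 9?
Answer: 813667531/22688 ≈ 35863.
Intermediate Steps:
n(m, x) = -9 + x
E(u) = 2*u/(-9 + u) (E(u) = (u + u)/(-9 + u) = (2*u)/(-9 + u) = 2*u/(-9 + u))
29802/(-45376) + 31381/E(M(13)) = 29802/(-45376) + 31381/((2*(-7)/(-9 - 7))) = 29802*(-1/45376) + 31381/((2*(-7)/(-16))) = -14901/22688 + 31381/((2*(-7)*(-1/16))) = -14901/22688 + 31381/(7/8) = -14901/22688 + 31381*(8/7) = -14901/22688 + 35864 = 813667531/22688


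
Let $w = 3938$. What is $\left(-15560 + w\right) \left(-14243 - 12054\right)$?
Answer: $305623734$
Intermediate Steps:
$\left(-15560 + w\right) \left(-14243 - 12054\right) = \left(-15560 + 3938\right) \left(-14243 - 12054\right) = \left(-11622\right) \left(-26297\right) = 305623734$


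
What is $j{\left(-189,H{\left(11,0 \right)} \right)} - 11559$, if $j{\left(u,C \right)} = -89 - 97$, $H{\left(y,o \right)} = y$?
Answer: $-11745$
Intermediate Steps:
$j{\left(u,C \right)} = -186$ ($j{\left(u,C \right)} = -89 - 97 = -186$)
$j{\left(-189,H{\left(11,0 \right)} \right)} - 11559 = -186 - 11559 = -11745$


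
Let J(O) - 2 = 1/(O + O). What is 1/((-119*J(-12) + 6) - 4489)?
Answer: -24/113185 ≈ -0.00021204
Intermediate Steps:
J(O) = 2 + 1/(2*O) (J(O) = 2 + 1/(O + O) = 2 + 1/(2*O))
1/((-119*J(-12) + 6) - 4489) = 1/((-119*(2 + (1/2)/(-12)) + 6) - 4489) = 1/((-119*(2 + (1/2)*(-1/12)) + 6) - 4489) = 1/((-119*(2 - 1/24) + 6) - 4489) = 1/((-119*47/24 + 6) - 4489) = 1/((-5593/24 + 6) - 4489) = 1/(-5449/24 - 4489) = 1/(-113185/24) = -24/113185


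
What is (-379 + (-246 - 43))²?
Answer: 446224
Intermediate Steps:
(-379 + (-246 - 43))² = (-379 - 289)² = (-668)² = 446224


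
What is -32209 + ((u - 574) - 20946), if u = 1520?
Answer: -52209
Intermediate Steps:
-32209 + ((u - 574) - 20946) = -32209 + ((1520 - 574) - 20946) = -32209 + (946 - 20946) = -32209 - 20000 = -52209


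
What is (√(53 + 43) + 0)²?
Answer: 96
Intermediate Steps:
(√(53 + 43) + 0)² = (√96 + 0)² = (4*√6 + 0)² = (4*√6)² = 96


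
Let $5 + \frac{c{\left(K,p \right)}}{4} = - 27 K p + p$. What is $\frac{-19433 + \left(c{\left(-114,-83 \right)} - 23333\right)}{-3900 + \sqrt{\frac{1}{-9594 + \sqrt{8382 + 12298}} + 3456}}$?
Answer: $\frac{1065014}{3900 - \sqrt{3456 - \frac{1}{9594 - 2 \sqrt{5170}}}} \approx 277.26$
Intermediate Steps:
$c{\left(K,p \right)} = -20 + 4 p - 108 K p$ ($c{\left(K,p \right)} = -20 + 4 \left(- 27 K p + p\right) = -20 + 4 \left(p - 27 K p\right) = -20 - \left(- 4 p + 108 K p\right) = -20 + 4 p - 108 K p$)
$\frac{-19433 + \left(c{\left(-114,-83 \right)} - 23333\right)}{-3900 + \sqrt{\frac{1}{-9594 + \sqrt{8382 + 12298}} + 3456}} = \frac{-19433 - 1045581}{-3900 + \sqrt{\frac{1}{-9594 + \sqrt{8382 + 12298}} + 3456}} = \frac{-19433 - 1045581}{-3900 + \sqrt{\frac{1}{-9594 + \sqrt{20680}} + 3456}} = \frac{-19433 - 1045581}{-3900 + \sqrt{\frac{1}{-9594 + 2 \sqrt{5170}} + 3456}} = \frac{-19433 - 1045581}{-3900 + \sqrt{3456 + \frac{1}{-9594 + 2 \sqrt{5170}}}} = - \frac{1065014}{-3900 + \sqrt{3456 + \frac{1}{-9594 + 2 \sqrt{5170}}}}$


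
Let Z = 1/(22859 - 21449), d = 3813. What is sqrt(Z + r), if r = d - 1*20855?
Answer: I*sqrt(33881198790)/1410 ≈ 130.54*I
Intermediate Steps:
Z = 1/1410 ≈ 0.00070922
r = -17042 (r = 3813 - 1*20855 = 3813 - 20855 = -17042)
sqrt(Z + r) = sqrt(1/1410 - 17042) = sqrt(-24029219/1410) = I*sqrt(33881198790)/1410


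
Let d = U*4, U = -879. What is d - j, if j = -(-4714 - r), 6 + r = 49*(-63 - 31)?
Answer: -3618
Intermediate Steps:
r = -4612 (r = -6 + 49*(-63 - 31) = -6 + 49*(-94) = -6 - 4606 = -4612)
j = 102 (j = -(-4714 - 1*(-4612)) = -(-4714 + 4612) = -1*(-102) = 102)
d = -3516 (d = -879*4 = -3516)
d - j = -3516 - 1*102 = -3516 - 102 = -3618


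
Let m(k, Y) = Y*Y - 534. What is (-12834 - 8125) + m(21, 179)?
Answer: 10548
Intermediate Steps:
m(k, Y) = -534 + Y² (m(k, Y) = Y² - 534 = -534 + Y²)
(-12834 - 8125) + m(21, 179) = (-12834 - 8125) + (-534 + 179²) = -20959 + (-534 + 32041) = -20959 + 31507 = 10548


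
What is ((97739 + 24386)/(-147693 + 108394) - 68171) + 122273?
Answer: 2126032373/39299 ≈ 54099.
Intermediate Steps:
((97739 + 24386)/(-147693 + 108394) - 68171) + 122273 = (122125/(-39299) - 68171) + 122273 = (122125*(-1/39299) - 68171) + 122273 = (-122125/39299 - 68171) + 122273 = -2679174254/39299 + 122273 = 2126032373/39299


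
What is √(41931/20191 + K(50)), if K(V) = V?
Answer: √21230452871/20191 ≈ 7.2164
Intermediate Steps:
√(41931/20191 + K(50)) = √(41931/20191 + 50) = √(1051481/20191) = √21230452871/20191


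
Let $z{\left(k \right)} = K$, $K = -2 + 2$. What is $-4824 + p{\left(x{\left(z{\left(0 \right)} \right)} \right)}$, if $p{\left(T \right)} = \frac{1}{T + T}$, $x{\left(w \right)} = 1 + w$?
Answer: $- \frac{9647}{2} \approx -4823.5$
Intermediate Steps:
$K = 0$
$z{\left(k \right)} = 0$
$p{\left(T \right)} = \frac{1}{2 T}$
$-4824 + p{\left(x{\left(z{\left(0 \right)} \right)} \right)} = -4824 + \frac{1}{2 \left(1 + 0\right)} = -4824 + \frac{1}{2 \cdot 1} = -4824 + \frac{1}{2} \cdot 1 = -4824 + \frac{1}{2} = - \frac{9647}{2}$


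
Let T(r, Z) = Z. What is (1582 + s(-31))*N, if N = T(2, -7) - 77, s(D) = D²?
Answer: -213612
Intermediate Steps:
N = -84 (N = -7 - 77 = -84)
(1582 + s(-31))*N = (1582 + (-31)²)*(-84) = (1582 + 961)*(-84) = 2543*(-84) = -213612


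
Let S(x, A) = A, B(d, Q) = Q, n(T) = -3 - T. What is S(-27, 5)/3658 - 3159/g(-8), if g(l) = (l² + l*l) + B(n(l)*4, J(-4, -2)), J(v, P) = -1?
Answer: -11554987/464566 ≈ -24.873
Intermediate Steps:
g(l) = -1 + 2*l² (g(l) = (l² + l*l) - 1 = (l² + l²) - 1 = 2*l² - 1 = -1 + 2*l²)
S(-27, 5)/3658 - 3159/g(-8) = 5/3658 - 3159/(-1 + 2*(-8)²) = 5*(1/3658) - 3159/(-1 + 2*64) = 5/3658 - 3159/(-1 + 128) = 5/3658 - 3159/127 = -11554987/464566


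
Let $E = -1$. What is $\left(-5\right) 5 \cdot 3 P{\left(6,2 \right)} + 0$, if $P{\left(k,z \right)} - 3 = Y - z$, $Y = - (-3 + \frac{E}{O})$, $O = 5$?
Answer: $-315$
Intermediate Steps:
$Y = \frac{16}{5}$ ($Y = - (-3 - \frac{1}{5}) = \left(-1\right) \left(- \frac{16}{5}\right) = \frac{16}{5} \approx 3.2$)
$P{\left(k,z \right)} = \frac{31}{5} - z$ ($P{\left(k,z \right)} = 3 - \left(- \frac{16}{5} + z\right) = \frac{31}{5} - z$)
$\left(-5\right) 5 \cdot 3 P{\left(6,2 \right)} + 0 = \left(-5\right) 5 \cdot 3 \left(\frac{31}{5} - 2\right) + 0 = \left(-25\right) 3 \left(\frac{31}{5} - 2\right) + 0 = \left(-75\right) \frac{21}{5} + 0 = -315 + 0 = -315$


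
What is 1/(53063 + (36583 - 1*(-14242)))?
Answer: 1/103888 ≈ 9.6257e-6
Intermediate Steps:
1/(53063 + (36583 - 1*(-14242))) = 1/(53063 + (36583 + 14242)) = 1/(53063 + 50825) = 1/103888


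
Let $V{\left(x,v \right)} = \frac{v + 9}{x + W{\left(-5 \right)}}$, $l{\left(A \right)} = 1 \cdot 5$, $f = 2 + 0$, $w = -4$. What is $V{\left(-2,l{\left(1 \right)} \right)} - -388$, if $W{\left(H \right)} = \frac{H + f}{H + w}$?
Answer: $\frac{1898}{5} \approx 379.6$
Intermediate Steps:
$f = 2$
$W{\left(H \right)} = \frac{2 + H}{-4 + H}$ ($W{\left(H \right)} = \frac{H + 2}{H - 4} = \frac{2 + H}{-4 + H}$)
$l{\left(A \right)} = 5$
$V{\left(x,v \right)} = \frac{9 + v}{\frac{1}{3} + x}$ ($V{\left(x,v \right)} = \frac{v + 9}{x + \frac{2 - 5}{-4 - 5}} = \frac{9 + v}{x + \frac{1}{-9} \left(-3\right)} = \frac{9 + v}{x - - \frac{1}{3}} = \frac{9 + v}{x + \frac{1}{3}} = \frac{9 + v}{\frac{1}{3} + x}$)
$V{\left(-2,l{\left(1 \right)} \right)} - -388 = \frac{3 \left(9 + 5\right)}{1 + 3 \left(-2\right)} - -388 = 3 \frac{1}{1 - 6} \cdot 14 + 388 = 3 \frac{1}{-5} \cdot 14 + 388 = 3 \left(- \frac{1}{5}\right) 14 + 388 = - \frac{42}{5} + 388 = \frac{1898}{5}$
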